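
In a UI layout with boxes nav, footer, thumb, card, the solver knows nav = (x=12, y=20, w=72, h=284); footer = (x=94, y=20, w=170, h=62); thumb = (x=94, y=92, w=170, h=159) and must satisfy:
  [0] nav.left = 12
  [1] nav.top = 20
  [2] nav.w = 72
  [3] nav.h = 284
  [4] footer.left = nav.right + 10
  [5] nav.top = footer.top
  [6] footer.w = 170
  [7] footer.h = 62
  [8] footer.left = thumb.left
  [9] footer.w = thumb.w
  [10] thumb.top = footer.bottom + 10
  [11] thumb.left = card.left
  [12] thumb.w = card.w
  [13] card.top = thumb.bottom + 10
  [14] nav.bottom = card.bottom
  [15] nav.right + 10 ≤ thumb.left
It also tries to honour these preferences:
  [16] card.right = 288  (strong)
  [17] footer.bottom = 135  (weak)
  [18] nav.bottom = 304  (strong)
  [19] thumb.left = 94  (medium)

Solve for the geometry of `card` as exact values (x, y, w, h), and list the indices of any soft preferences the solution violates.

1. card.x = 94  [thumb.left = card.left]
2. card.w = 170  [thumb.w = card.w]
3. card.y = 261  [card.top = thumb.bottom + 10]
4. card.h = 43  [nav.bottom = card.bottom]

card = (x=94, y=261, w=170, h=43)
violated soft preferences: 16, 17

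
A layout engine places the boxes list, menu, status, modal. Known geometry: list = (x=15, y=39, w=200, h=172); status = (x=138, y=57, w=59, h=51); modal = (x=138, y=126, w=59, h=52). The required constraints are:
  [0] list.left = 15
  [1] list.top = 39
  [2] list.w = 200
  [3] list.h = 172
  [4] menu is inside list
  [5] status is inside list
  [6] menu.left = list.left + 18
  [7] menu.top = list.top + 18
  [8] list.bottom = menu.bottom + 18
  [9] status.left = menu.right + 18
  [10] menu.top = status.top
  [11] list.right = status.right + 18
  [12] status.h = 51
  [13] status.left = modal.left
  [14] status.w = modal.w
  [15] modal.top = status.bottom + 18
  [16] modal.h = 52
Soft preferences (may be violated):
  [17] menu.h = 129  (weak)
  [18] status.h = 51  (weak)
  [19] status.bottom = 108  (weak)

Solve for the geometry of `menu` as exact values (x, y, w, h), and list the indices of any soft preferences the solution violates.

1. menu.x = 33  [menu.left = list.left + 18]
2. menu.y = 57  [menu.top = list.top + 18]
3. menu.h = 136  [list.bottom = menu.bottom + 18]
4. menu.w = 87  [status.left = menu.right + 18]

menu = (x=33, y=57, w=87, h=136)
violated soft preferences: 17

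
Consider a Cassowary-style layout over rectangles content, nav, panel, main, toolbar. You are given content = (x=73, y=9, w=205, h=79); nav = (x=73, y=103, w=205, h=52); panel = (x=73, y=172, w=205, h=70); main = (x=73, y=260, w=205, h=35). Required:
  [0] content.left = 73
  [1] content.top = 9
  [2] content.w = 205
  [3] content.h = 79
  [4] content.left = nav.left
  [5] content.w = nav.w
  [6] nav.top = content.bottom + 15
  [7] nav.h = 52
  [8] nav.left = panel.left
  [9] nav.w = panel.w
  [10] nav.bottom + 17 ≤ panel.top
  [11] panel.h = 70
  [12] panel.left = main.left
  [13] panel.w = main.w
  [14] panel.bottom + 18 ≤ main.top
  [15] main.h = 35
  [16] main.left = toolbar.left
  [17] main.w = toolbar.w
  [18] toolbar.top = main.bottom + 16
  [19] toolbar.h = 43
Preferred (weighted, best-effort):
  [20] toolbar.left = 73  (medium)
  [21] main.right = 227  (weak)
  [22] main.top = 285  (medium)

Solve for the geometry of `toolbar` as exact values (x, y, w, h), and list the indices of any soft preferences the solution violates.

toolbar = (x=73, y=311, w=205, h=43)
violated soft preferences: 21, 22

1. toolbar.x = 73  [main.left = toolbar.left]
2. toolbar.w = 205  [main.w = toolbar.w]
3. toolbar.y = 311  [toolbar.top = main.bottom + 16]
4. toolbar.h = 43  [toolbar.h = 43]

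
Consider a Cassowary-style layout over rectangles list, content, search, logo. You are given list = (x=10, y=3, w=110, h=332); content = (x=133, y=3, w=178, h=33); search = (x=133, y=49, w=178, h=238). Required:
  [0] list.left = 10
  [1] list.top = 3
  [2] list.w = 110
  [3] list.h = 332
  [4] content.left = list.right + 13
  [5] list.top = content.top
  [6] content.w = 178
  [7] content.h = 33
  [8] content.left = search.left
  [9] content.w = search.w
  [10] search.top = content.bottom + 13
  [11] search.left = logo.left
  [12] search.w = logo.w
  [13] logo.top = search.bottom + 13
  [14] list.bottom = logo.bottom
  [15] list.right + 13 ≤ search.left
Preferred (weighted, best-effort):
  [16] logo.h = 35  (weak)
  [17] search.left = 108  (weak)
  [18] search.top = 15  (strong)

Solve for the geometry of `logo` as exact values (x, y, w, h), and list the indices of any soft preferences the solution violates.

1. logo.x = 133  [search.left = logo.left]
2. logo.w = 178  [search.w = logo.w]
3. logo.y = 300  [logo.top = search.bottom + 13]
4. logo.h = 35  [list.bottom = logo.bottom]

logo = (x=133, y=300, w=178, h=35)
violated soft preferences: 17, 18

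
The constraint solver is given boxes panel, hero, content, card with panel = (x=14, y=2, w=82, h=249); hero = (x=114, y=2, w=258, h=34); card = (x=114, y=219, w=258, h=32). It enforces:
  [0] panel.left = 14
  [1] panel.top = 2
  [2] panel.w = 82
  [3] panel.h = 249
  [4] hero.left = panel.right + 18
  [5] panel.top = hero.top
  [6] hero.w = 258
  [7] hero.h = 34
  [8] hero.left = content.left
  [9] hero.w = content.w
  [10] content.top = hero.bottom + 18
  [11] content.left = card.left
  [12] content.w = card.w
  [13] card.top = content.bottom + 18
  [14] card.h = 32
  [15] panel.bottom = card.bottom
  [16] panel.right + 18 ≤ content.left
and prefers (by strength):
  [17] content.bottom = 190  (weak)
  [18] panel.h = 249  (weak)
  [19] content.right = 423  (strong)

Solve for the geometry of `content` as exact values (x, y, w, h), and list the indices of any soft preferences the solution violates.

content = (x=114, y=54, w=258, h=147)
violated soft preferences: 17, 19

1. content.x = 114  [hero.left = content.left]
2. content.w = 258  [hero.w = content.w]
3. content.y = 54  [content.top = hero.bottom + 18]
4. content.h = 147  [card.top = content.bottom + 18]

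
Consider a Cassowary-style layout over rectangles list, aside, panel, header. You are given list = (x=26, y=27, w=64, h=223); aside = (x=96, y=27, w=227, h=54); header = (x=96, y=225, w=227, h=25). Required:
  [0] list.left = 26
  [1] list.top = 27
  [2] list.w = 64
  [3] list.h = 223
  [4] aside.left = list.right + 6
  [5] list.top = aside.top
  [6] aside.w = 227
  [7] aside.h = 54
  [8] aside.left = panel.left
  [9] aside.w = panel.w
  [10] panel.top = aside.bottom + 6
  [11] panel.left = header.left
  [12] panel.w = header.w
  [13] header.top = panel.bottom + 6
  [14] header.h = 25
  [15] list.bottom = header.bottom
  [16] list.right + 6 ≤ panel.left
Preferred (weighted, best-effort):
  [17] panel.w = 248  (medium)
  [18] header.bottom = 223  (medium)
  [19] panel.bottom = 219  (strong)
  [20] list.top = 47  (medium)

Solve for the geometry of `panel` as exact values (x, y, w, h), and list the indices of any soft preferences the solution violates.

panel = (x=96, y=87, w=227, h=132)
violated soft preferences: 17, 18, 20

1. panel.x = 96  [aside.left = panel.left]
2. panel.w = 227  [aside.w = panel.w]
3. panel.y = 87  [panel.top = aside.bottom + 6]
4. panel.h = 132  [header.top = panel.bottom + 6]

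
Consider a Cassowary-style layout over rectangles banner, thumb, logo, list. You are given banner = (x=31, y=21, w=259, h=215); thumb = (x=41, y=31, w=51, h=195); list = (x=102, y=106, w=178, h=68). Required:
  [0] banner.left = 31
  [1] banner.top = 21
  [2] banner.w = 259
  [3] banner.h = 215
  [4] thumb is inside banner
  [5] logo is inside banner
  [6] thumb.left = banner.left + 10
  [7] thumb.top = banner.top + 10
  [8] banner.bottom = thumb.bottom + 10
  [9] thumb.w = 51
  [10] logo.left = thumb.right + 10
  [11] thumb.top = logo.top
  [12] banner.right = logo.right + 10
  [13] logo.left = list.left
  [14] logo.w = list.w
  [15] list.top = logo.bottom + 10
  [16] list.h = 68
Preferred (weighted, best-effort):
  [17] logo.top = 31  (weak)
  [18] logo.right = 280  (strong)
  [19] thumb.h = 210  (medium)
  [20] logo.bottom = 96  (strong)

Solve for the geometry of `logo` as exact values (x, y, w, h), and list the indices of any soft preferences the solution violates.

logo = (x=102, y=31, w=178, h=65)
violated soft preferences: 19

1. logo.x = 102  [logo.left = thumb.right + 10]
2. logo.y = 31  [thumb.top = logo.top]
3. logo.w = 178  [banner.right = logo.right + 10]
4. logo.h = 65  [list.top = logo.bottom + 10]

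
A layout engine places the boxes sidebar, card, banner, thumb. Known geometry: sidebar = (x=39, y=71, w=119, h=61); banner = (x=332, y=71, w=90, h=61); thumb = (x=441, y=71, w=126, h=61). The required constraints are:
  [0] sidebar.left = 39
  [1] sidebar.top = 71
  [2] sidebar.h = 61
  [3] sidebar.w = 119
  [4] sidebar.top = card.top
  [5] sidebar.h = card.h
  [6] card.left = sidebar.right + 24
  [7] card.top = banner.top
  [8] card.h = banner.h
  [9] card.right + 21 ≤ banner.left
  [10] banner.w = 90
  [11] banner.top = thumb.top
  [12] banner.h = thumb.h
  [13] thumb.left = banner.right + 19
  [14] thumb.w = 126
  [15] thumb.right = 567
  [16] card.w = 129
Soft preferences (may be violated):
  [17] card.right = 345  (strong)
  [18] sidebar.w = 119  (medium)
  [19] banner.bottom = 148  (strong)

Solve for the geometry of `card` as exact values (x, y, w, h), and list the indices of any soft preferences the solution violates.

1. card.y = 71  [sidebar.top = card.top]
2. card.h = 61  [sidebar.h = card.h]
3. card.x = 182  [card.left = sidebar.right + 24]
4. card.w = 129  [card.w = 129]

card = (x=182, y=71, w=129, h=61)
violated soft preferences: 17, 19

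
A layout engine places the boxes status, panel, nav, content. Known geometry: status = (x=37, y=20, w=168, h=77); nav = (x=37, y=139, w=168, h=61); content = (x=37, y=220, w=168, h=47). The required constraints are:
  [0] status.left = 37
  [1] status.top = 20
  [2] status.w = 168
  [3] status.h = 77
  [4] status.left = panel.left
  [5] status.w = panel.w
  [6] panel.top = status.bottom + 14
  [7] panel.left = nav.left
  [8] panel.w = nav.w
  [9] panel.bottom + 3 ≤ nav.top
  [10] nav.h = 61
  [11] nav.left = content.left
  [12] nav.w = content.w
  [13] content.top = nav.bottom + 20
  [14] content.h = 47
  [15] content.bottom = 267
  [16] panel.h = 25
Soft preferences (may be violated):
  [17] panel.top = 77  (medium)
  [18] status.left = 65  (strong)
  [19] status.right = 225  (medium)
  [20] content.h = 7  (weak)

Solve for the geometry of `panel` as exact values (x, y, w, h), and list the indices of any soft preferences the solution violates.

1. panel.x = 37  [status.left = panel.left]
2. panel.w = 168  [status.w = panel.w]
3. panel.y = 111  [panel.top = status.bottom + 14]
4. panel.h = 25  [panel.h = 25]

panel = (x=37, y=111, w=168, h=25)
violated soft preferences: 17, 18, 19, 20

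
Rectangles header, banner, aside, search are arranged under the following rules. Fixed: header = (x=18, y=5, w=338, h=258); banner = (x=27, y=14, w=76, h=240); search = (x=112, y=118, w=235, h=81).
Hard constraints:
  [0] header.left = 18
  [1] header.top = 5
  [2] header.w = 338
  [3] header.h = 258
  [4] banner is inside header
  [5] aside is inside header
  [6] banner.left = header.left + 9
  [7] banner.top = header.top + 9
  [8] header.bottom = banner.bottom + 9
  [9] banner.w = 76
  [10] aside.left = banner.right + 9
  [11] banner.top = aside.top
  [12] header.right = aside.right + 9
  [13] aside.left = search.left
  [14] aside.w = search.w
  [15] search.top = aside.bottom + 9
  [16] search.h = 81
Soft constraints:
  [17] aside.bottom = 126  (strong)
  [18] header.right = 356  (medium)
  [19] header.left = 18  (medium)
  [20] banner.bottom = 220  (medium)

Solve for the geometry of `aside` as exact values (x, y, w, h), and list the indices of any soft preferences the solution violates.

1. aside.x = 112  [aside.left = banner.right + 9]
2. aside.y = 14  [banner.top = aside.top]
3. aside.w = 235  [header.right = aside.right + 9]
4. aside.h = 95  [search.top = aside.bottom + 9]

aside = (x=112, y=14, w=235, h=95)
violated soft preferences: 17, 20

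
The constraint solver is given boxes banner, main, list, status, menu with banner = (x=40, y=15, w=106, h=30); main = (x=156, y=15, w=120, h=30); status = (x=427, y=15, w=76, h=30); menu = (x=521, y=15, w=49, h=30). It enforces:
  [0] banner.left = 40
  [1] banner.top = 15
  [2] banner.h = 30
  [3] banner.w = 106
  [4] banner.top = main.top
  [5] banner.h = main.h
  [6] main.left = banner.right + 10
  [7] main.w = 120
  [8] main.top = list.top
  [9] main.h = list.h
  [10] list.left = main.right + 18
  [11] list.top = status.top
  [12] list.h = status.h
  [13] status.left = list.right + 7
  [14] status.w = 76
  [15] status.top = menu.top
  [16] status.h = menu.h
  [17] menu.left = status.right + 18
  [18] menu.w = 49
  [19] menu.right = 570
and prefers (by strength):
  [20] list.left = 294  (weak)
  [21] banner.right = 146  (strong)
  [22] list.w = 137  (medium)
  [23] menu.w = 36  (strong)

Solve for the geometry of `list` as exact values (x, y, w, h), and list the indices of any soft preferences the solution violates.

list = (x=294, y=15, w=126, h=30)
violated soft preferences: 22, 23

1. list.y = 15  [main.top = list.top]
2. list.h = 30  [main.h = list.h]
3. list.x = 294  [list.left = main.right + 18]
4. list.w = 126  [status.left = list.right + 7]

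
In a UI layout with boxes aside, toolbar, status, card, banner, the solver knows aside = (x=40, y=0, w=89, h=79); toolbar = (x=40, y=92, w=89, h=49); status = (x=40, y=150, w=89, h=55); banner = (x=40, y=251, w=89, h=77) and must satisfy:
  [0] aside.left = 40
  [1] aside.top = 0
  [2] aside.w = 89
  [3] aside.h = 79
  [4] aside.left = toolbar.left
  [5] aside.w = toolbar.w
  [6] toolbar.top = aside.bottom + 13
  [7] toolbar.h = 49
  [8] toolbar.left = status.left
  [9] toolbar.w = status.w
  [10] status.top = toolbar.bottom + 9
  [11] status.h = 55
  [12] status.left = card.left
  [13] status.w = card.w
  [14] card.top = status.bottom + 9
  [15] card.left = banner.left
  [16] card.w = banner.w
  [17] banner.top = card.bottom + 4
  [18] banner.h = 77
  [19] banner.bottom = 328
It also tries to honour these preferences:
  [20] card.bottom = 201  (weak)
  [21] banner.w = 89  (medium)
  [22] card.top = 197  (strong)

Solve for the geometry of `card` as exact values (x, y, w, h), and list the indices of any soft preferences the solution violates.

card = (x=40, y=214, w=89, h=33)
violated soft preferences: 20, 22

1. card.x = 40  [status.left = card.left]
2. card.w = 89  [status.w = card.w]
3. card.y = 214  [card.top = status.bottom + 9]
4. card.h = 33  [banner.top = card.bottom + 4]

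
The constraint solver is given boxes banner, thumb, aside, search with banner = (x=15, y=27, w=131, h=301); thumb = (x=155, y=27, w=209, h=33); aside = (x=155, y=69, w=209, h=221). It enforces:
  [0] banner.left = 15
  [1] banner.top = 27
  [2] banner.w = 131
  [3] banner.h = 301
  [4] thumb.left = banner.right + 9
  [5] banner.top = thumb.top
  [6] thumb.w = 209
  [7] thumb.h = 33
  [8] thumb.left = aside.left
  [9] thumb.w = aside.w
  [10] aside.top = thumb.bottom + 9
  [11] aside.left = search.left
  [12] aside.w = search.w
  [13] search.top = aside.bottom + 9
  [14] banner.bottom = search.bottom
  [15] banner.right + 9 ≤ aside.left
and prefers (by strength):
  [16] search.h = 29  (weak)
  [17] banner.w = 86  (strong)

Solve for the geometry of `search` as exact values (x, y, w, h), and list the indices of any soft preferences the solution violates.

search = (x=155, y=299, w=209, h=29)
violated soft preferences: 17

1. search.x = 155  [aside.left = search.left]
2. search.w = 209  [aside.w = search.w]
3. search.y = 299  [search.top = aside.bottom + 9]
4. search.h = 29  [banner.bottom = search.bottom]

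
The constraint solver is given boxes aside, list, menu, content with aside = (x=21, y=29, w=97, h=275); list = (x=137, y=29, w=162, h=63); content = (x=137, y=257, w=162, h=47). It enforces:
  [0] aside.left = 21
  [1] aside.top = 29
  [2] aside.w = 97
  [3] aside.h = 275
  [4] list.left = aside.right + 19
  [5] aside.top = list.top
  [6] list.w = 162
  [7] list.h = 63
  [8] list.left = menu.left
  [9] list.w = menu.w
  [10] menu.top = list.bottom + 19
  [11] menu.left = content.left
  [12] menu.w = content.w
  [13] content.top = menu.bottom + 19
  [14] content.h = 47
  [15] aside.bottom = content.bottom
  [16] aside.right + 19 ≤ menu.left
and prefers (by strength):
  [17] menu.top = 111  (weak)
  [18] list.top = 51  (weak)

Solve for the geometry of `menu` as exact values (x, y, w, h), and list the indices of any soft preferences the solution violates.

menu = (x=137, y=111, w=162, h=127)
violated soft preferences: 18

1. menu.x = 137  [list.left = menu.left]
2. menu.w = 162  [list.w = menu.w]
3. menu.y = 111  [menu.top = list.bottom + 19]
4. menu.h = 127  [content.top = menu.bottom + 19]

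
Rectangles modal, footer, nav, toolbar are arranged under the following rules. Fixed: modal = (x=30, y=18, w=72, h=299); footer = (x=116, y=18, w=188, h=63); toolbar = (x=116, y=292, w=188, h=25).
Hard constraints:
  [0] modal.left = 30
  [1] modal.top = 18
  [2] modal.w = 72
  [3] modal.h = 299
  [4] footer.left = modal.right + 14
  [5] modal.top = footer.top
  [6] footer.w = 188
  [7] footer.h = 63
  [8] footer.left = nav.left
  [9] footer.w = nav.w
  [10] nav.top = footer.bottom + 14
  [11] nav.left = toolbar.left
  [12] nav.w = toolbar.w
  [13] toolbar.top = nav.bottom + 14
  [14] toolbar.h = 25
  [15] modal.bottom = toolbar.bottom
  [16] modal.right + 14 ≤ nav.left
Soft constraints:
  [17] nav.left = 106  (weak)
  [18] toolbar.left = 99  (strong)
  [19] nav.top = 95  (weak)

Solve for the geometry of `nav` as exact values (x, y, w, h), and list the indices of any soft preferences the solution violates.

nav = (x=116, y=95, w=188, h=183)
violated soft preferences: 17, 18

1. nav.x = 116  [footer.left = nav.left]
2. nav.w = 188  [footer.w = nav.w]
3. nav.y = 95  [nav.top = footer.bottom + 14]
4. nav.h = 183  [toolbar.top = nav.bottom + 14]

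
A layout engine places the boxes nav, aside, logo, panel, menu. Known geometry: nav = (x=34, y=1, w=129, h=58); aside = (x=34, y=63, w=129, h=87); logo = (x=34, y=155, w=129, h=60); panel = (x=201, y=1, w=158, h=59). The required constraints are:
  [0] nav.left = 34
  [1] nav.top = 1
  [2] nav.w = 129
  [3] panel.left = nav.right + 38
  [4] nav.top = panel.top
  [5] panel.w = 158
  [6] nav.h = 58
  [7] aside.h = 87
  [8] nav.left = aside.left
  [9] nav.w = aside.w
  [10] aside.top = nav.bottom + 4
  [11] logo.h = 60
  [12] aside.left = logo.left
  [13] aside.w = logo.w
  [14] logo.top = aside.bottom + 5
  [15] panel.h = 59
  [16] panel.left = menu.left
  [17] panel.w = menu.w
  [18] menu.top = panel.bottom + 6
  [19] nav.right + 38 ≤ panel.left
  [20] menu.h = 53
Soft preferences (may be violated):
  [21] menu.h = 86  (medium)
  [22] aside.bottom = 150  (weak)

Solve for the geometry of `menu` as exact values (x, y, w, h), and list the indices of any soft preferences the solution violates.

menu = (x=201, y=66, w=158, h=53)
violated soft preferences: 21

1. menu.x = 201  [panel.left = menu.left]
2. menu.w = 158  [panel.w = menu.w]
3. menu.y = 66  [menu.top = panel.bottom + 6]
4. menu.h = 53  [menu.h = 53]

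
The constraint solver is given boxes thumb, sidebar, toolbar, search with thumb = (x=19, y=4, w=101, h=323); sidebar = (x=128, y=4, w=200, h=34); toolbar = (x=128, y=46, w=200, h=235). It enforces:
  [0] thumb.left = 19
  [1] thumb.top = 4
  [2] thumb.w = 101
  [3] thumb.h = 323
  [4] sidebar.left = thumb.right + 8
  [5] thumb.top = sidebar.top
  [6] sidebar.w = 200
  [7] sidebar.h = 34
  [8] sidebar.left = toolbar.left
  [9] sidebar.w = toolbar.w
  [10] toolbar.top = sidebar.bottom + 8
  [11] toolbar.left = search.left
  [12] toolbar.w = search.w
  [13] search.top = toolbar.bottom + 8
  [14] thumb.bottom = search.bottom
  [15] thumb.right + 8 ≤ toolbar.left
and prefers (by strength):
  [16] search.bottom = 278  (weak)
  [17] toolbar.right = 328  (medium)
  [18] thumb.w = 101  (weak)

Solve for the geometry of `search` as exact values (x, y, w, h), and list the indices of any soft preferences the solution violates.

1. search.x = 128  [toolbar.left = search.left]
2. search.w = 200  [toolbar.w = search.w]
3. search.y = 289  [search.top = toolbar.bottom + 8]
4. search.h = 38  [thumb.bottom = search.bottom]

search = (x=128, y=289, w=200, h=38)
violated soft preferences: 16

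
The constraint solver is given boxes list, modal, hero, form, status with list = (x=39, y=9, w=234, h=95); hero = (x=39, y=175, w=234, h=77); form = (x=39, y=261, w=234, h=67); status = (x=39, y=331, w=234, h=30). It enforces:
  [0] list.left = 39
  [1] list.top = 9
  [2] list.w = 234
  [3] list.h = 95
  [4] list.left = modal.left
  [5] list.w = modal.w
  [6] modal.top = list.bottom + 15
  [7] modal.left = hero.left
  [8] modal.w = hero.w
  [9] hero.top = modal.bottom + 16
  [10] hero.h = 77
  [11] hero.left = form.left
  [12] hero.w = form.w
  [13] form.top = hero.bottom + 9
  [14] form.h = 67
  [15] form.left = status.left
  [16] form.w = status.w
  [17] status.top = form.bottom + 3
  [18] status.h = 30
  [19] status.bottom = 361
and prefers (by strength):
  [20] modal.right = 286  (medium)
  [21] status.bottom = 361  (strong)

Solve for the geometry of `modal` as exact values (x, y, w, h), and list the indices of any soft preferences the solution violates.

modal = (x=39, y=119, w=234, h=40)
violated soft preferences: 20

1. modal.x = 39  [list.left = modal.left]
2. modal.w = 234  [list.w = modal.w]
3. modal.y = 119  [modal.top = list.bottom + 15]
4. modal.h = 40  [hero.top = modal.bottom + 16]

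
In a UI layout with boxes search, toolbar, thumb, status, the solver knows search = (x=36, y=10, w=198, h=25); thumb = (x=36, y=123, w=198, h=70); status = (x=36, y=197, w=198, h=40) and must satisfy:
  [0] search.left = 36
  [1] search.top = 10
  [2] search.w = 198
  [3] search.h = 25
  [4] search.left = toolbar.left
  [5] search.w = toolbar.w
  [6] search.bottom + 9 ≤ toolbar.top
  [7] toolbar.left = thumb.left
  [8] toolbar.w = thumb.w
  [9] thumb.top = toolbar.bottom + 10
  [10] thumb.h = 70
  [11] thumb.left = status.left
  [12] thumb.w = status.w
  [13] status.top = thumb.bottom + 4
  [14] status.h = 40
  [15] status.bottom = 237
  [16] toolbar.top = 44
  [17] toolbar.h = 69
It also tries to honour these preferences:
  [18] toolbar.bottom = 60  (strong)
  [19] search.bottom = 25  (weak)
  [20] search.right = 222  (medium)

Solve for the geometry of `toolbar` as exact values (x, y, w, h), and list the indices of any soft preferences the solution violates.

1. toolbar.x = 36  [search.left = toolbar.left]
2. toolbar.w = 198  [search.w = toolbar.w]
3. toolbar.y = 44  [toolbar.top = 44]
4. toolbar.h = 69  [toolbar.h = 69]

toolbar = (x=36, y=44, w=198, h=69)
violated soft preferences: 18, 19, 20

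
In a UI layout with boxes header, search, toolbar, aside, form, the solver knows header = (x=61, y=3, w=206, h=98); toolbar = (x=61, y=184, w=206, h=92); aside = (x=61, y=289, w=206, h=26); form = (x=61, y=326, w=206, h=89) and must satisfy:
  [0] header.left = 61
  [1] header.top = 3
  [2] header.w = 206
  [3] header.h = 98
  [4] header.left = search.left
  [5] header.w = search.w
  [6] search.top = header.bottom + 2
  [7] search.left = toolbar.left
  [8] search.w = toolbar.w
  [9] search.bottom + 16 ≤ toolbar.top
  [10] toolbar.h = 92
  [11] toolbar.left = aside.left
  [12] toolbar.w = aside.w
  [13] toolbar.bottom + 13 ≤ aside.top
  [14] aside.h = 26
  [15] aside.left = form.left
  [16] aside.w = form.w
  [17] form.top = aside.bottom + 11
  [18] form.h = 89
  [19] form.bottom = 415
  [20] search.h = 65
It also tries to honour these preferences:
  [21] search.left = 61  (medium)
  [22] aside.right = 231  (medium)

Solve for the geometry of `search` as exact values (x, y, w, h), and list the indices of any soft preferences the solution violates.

1. search.x = 61  [header.left = search.left]
2. search.w = 206  [header.w = search.w]
3. search.y = 103  [search.top = header.bottom + 2]
4. search.h = 65  [search.h = 65]

search = (x=61, y=103, w=206, h=65)
violated soft preferences: 22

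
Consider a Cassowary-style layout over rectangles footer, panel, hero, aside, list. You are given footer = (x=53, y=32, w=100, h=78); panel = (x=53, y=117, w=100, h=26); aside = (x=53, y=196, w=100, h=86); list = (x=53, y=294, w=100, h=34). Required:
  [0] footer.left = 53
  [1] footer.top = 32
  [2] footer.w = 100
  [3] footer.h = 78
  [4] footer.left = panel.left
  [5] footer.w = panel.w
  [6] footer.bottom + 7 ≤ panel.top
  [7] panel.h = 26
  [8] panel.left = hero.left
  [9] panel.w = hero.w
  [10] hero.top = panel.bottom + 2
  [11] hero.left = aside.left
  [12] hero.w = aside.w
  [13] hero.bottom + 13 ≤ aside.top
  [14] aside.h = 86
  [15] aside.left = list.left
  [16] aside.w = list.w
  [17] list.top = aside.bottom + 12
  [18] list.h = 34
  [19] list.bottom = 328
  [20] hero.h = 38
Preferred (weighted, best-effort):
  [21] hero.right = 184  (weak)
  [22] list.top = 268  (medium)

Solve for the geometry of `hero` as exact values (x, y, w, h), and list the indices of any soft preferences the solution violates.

hero = (x=53, y=145, w=100, h=38)
violated soft preferences: 21, 22

1. hero.x = 53  [panel.left = hero.left]
2. hero.w = 100  [panel.w = hero.w]
3. hero.y = 145  [hero.top = panel.bottom + 2]
4. hero.h = 38  [hero.h = 38]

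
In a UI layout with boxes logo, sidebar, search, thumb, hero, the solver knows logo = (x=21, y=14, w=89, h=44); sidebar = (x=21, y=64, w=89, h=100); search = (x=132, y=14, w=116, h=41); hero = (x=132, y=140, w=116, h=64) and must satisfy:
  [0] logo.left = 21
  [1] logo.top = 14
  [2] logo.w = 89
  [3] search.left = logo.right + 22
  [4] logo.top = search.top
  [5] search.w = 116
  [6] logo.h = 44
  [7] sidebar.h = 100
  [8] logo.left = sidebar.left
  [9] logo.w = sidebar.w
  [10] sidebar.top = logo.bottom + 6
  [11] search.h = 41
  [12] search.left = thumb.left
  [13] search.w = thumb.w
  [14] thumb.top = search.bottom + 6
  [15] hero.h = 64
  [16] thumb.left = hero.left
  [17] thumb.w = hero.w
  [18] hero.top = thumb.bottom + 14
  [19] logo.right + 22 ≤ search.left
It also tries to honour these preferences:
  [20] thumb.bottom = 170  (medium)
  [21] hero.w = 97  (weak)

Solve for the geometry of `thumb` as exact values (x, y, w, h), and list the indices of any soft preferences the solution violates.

thumb = (x=132, y=61, w=116, h=65)
violated soft preferences: 20, 21

1. thumb.x = 132  [search.left = thumb.left]
2. thumb.w = 116  [search.w = thumb.w]
3. thumb.y = 61  [thumb.top = search.bottom + 6]
4. thumb.h = 65  [hero.top = thumb.bottom + 14]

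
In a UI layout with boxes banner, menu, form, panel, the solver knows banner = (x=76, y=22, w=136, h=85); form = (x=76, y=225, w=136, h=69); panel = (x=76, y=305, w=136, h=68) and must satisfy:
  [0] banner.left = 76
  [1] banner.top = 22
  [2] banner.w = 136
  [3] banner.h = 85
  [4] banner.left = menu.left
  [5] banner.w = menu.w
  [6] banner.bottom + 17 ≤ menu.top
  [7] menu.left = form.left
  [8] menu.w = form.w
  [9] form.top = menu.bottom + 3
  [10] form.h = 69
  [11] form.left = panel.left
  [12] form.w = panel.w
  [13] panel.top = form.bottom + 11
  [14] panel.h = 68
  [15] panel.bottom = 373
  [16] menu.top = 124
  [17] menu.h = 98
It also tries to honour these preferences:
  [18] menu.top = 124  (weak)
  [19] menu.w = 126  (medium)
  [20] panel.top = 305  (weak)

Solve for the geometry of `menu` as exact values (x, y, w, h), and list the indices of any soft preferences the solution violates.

1. menu.x = 76  [banner.left = menu.left]
2. menu.w = 136  [banner.w = menu.w]
3. menu.y = 124  [menu.top = 124]
4. menu.h = 98  [menu.h = 98]

menu = (x=76, y=124, w=136, h=98)
violated soft preferences: 19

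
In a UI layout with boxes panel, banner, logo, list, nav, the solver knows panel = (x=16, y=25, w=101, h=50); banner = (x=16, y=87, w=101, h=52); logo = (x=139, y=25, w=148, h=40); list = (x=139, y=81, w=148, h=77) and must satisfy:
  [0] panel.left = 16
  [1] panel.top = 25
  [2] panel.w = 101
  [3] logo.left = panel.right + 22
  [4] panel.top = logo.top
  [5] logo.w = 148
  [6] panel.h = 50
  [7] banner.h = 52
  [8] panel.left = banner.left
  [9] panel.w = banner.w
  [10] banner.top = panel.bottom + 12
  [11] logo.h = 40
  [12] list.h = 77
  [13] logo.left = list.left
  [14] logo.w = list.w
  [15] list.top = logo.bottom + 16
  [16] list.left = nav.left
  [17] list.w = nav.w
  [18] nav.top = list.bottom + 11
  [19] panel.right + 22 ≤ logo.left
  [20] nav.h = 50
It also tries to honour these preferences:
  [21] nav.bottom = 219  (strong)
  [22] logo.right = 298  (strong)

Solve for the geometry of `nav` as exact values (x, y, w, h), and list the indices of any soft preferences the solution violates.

nav = (x=139, y=169, w=148, h=50)
violated soft preferences: 22

1. nav.x = 139  [list.left = nav.left]
2. nav.w = 148  [list.w = nav.w]
3. nav.y = 169  [nav.top = list.bottom + 11]
4. nav.h = 50  [nav.h = 50]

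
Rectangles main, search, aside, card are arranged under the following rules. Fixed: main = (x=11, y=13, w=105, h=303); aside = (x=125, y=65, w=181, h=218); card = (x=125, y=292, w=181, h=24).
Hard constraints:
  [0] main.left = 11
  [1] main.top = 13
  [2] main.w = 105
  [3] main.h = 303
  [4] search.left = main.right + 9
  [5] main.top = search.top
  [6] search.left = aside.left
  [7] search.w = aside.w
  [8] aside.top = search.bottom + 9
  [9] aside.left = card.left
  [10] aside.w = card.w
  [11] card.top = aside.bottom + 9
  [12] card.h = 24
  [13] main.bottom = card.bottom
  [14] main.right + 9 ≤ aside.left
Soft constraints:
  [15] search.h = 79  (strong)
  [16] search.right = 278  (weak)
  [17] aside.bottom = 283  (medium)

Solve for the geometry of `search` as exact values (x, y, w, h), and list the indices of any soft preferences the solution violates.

search = (x=125, y=13, w=181, h=43)
violated soft preferences: 15, 16

1. search.x = 125  [search.left = main.right + 9]
2. search.y = 13  [main.top = search.top]
3. search.w = 181  [search.w = aside.w]
4. search.h = 43  [aside.top = search.bottom + 9]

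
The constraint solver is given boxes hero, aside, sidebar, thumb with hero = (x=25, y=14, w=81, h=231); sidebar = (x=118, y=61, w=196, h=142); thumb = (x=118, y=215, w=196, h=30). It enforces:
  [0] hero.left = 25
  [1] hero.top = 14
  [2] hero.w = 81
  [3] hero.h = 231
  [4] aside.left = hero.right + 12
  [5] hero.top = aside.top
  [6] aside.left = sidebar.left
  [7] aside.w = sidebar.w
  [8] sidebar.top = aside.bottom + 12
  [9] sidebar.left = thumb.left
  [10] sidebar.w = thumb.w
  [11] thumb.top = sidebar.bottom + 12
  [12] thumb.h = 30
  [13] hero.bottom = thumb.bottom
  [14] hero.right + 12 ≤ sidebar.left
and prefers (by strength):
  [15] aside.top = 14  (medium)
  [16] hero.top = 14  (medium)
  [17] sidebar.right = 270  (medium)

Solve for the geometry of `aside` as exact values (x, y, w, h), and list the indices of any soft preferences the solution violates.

aside = (x=118, y=14, w=196, h=35)
violated soft preferences: 17

1. aside.x = 118  [aside.left = hero.right + 12]
2. aside.y = 14  [hero.top = aside.top]
3. aside.w = 196  [aside.w = sidebar.w]
4. aside.h = 35  [sidebar.top = aside.bottom + 12]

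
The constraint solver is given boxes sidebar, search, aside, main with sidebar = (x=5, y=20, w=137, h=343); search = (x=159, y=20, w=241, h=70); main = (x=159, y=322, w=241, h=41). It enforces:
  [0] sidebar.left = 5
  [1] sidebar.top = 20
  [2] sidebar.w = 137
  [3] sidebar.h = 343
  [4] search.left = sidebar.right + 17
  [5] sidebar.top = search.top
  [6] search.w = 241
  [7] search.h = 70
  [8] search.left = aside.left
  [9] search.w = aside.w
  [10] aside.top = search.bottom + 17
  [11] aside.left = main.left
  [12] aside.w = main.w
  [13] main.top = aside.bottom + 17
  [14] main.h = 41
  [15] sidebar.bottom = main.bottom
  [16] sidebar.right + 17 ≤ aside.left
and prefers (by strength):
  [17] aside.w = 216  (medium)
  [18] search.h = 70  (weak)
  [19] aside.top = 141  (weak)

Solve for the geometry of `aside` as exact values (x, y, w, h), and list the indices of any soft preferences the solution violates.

1. aside.x = 159  [search.left = aside.left]
2. aside.w = 241  [search.w = aside.w]
3. aside.y = 107  [aside.top = search.bottom + 17]
4. aside.h = 198  [main.top = aside.bottom + 17]

aside = (x=159, y=107, w=241, h=198)
violated soft preferences: 17, 19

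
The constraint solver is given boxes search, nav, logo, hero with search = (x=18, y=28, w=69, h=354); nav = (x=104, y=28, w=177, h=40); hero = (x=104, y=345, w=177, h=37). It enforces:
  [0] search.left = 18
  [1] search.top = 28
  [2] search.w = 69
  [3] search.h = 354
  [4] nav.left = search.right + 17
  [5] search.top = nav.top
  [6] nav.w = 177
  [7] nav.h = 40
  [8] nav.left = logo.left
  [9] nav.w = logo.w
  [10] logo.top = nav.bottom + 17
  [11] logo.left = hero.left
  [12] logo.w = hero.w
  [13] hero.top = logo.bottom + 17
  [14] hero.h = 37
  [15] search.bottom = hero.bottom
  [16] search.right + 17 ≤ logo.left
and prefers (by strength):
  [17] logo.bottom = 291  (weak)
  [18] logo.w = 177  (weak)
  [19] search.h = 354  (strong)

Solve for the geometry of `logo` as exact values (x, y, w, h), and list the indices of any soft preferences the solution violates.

1. logo.x = 104  [nav.left = logo.left]
2. logo.w = 177  [nav.w = logo.w]
3. logo.y = 85  [logo.top = nav.bottom + 17]
4. logo.h = 243  [hero.top = logo.bottom + 17]

logo = (x=104, y=85, w=177, h=243)
violated soft preferences: 17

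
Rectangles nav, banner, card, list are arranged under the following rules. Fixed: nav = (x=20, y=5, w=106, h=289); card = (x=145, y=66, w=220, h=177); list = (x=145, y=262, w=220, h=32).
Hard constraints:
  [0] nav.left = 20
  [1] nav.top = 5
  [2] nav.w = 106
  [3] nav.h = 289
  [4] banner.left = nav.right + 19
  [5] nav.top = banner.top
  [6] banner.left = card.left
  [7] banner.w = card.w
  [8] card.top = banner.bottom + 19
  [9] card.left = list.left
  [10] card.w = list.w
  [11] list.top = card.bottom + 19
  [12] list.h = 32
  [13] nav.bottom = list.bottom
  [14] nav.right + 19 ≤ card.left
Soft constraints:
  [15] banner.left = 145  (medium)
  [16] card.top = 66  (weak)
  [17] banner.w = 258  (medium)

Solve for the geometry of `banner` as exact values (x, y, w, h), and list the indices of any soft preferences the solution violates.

banner = (x=145, y=5, w=220, h=42)
violated soft preferences: 17

1. banner.x = 145  [banner.left = nav.right + 19]
2. banner.y = 5  [nav.top = banner.top]
3. banner.w = 220  [banner.w = card.w]
4. banner.h = 42  [card.top = banner.bottom + 19]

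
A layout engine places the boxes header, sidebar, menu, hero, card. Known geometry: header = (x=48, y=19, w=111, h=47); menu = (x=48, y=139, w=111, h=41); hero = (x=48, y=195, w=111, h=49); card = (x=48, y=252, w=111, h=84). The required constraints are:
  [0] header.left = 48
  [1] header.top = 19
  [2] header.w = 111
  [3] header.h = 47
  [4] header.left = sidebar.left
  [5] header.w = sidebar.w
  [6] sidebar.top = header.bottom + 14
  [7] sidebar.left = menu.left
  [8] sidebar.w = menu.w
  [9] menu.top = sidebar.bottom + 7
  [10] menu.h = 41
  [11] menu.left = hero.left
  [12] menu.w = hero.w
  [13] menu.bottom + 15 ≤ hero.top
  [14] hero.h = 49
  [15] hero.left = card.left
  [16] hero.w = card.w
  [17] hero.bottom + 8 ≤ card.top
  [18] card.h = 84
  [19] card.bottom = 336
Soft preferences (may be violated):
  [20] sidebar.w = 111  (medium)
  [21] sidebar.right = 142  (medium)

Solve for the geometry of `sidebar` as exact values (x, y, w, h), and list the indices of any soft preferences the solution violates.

1. sidebar.x = 48  [header.left = sidebar.left]
2. sidebar.w = 111  [header.w = sidebar.w]
3. sidebar.y = 80  [sidebar.top = header.bottom + 14]
4. sidebar.h = 52  [menu.top = sidebar.bottom + 7]

sidebar = (x=48, y=80, w=111, h=52)
violated soft preferences: 21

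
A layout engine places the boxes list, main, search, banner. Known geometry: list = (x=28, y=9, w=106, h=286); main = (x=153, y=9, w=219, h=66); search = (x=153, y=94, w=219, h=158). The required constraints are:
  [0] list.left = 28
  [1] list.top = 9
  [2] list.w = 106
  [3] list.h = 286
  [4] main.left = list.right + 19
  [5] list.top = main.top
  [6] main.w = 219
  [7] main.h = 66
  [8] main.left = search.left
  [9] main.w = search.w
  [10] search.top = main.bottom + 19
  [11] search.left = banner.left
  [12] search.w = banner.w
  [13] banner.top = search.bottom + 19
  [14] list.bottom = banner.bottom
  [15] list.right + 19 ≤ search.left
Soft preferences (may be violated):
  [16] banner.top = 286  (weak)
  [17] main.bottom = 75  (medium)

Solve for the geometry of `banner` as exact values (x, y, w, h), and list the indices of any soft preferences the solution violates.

1. banner.x = 153  [search.left = banner.left]
2. banner.w = 219  [search.w = banner.w]
3. banner.y = 271  [banner.top = search.bottom + 19]
4. banner.h = 24  [list.bottom = banner.bottom]

banner = (x=153, y=271, w=219, h=24)
violated soft preferences: 16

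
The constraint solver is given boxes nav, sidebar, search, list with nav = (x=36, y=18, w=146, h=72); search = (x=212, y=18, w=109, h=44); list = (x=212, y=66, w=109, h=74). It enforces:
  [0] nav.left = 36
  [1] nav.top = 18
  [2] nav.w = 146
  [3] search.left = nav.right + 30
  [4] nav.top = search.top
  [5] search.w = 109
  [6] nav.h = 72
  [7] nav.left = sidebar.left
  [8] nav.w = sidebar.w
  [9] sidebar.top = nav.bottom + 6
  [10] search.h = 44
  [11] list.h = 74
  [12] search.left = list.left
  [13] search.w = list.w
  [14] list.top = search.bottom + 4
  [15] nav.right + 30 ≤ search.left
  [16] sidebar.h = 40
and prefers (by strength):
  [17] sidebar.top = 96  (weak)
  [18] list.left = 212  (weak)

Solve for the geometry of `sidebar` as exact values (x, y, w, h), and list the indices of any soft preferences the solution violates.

1. sidebar.x = 36  [nav.left = sidebar.left]
2. sidebar.w = 146  [nav.w = sidebar.w]
3. sidebar.y = 96  [sidebar.top = nav.bottom + 6]
4. sidebar.h = 40  [sidebar.h = 40]

sidebar = (x=36, y=96, w=146, h=40)
violated soft preferences: none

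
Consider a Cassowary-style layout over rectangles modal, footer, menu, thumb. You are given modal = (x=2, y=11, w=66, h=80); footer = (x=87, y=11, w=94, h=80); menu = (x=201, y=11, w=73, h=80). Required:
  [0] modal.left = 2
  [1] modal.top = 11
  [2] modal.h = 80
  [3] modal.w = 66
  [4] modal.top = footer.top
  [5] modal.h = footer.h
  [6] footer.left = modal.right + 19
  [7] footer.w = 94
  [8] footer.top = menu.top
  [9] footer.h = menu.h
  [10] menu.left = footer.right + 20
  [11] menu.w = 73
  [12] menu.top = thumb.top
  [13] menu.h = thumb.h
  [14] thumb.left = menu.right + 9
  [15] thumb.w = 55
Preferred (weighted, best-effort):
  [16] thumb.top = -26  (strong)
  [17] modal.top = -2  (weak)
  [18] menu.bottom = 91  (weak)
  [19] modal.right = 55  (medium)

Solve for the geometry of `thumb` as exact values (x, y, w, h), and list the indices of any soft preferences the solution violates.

thumb = (x=283, y=11, w=55, h=80)
violated soft preferences: 16, 17, 19

1. thumb.y = 11  [menu.top = thumb.top]
2. thumb.h = 80  [menu.h = thumb.h]
3. thumb.x = 283  [thumb.left = menu.right + 9]
4. thumb.w = 55  [thumb.w = 55]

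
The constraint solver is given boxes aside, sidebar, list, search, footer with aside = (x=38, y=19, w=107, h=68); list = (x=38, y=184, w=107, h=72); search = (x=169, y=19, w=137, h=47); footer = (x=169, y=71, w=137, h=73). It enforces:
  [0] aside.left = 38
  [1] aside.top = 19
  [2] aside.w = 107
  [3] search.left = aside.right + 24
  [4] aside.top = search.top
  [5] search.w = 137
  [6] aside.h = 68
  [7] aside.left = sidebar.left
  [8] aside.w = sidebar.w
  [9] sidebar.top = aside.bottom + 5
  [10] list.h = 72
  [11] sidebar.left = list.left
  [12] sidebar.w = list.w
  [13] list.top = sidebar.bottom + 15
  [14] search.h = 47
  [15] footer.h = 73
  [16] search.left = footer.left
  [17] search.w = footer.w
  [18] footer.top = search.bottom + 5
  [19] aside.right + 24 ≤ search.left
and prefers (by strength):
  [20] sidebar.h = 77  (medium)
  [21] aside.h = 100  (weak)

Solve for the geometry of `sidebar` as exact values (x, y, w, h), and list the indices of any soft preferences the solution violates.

1. sidebar.x = 38  [aside.left = sidebar.left]
2. sidebar.w = 107  [aside.w = sidebar.w]
3. sidebar.y = 92  [sidebar.top = aside.bottom + 5]
4. sidebar.h = 77  [list.top = sidebar.bottom + 15]

sidebar = (x=38, y=92, w=107, h=77)
violated soft preferences: 21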